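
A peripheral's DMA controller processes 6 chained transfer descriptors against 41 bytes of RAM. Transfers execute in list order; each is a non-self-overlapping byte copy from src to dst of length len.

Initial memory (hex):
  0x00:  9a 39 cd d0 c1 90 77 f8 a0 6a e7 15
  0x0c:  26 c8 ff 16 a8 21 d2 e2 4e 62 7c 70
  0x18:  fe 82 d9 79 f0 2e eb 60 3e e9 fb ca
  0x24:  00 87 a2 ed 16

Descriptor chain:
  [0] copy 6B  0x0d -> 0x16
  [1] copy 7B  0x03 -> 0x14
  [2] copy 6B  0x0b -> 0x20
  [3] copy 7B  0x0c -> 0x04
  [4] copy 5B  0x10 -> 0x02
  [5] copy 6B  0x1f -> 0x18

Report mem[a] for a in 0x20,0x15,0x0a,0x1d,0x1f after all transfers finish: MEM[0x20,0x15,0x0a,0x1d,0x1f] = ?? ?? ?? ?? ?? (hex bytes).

  after D0: wrote 6B at 0x16 = c8ff16a821d2
  after D1: wrote 7B at 0x14 = d0c19077f8a06a
  after D2: wrote 6B at 0x20 = 1526c8ff16a8
  after D3: wrote 7B at 0x04 = 26c8ff16a821d2
  after D4: wrote 5B at 0x02 = a821d2e2d0
  after D5: wrote 6B at 0x18 = 601526c8ff16
query mem[0x20]=0x15, mem[0x15]=0xc1, mem[0x0a]=0xd2, mem[0x1d]=0x16, mem[0x1f]=0x60

MEM[0x20,0x15,0x0a,0x1d,0x1f] = 15 c1 d2 16 60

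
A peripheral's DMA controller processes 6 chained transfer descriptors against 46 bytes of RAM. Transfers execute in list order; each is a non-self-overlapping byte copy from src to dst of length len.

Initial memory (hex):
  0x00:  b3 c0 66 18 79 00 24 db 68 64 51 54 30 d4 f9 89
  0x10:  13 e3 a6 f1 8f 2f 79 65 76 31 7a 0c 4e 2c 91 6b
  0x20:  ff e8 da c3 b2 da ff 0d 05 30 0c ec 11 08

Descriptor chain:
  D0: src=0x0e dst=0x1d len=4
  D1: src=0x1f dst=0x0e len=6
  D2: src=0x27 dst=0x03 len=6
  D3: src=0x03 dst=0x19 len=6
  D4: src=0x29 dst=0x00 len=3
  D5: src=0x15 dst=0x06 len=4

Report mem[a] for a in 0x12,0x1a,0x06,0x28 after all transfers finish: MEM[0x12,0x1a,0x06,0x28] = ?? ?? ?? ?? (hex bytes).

[0] 0x0e->0x1d len=4 : f9 89 13 e3
[1] 0x1f->0x0e len=6 : 13 e3 e8 da c3 b2
[2] 0x27->0x03 len=6 : 0d 05 30 0c ec 11
[3] 0x03->0x19 len=6 : 0d 05 30 0c ec 11
[4] 0x29->0x00 len=3 : 30 0c ec
[5] 0x15->0x06 len=4 : 2f 79 65 76
query mem[0x12]=0xc3, mem[0x1a]=0x05, mem[0x06]=0x2f, mem[0x28]=0x05

MEM[0x12,0x1a,0x06,0x28] = c3 05 2f 05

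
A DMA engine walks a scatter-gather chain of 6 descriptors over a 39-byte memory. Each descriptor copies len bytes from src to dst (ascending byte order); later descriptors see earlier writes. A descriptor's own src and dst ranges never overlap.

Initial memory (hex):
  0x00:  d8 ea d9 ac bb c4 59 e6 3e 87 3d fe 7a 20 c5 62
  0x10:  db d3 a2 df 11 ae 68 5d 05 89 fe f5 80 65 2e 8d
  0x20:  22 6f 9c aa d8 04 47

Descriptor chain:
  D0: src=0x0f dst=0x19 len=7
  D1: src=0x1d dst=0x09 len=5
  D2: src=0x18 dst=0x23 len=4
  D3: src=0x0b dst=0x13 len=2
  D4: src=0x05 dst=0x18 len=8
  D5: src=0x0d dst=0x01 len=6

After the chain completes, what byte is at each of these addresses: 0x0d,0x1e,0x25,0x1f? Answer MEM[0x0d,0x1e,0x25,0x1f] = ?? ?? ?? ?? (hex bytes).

D0: mem[0x19..0x1f] <- [62 db d3 a2 df 11 ae]
D1: mem[0x09..0x0d] <- [df 11 ae 22 6f]
D2: mem[0x23..0x26] <- [05 62 db d3]
D3: mem[0x13..0x14] <- [ae 22]
D4: mem[0x18..0x1f] <- [c4 59 e6 3e df 11 ae 22]
D5: mem[0x01..0x06] <- [6f c5 62 db d3 a2]
query mem[0x0d]=0x6f, mem[0x1e]=0xae, mem[0x25]=0xdb, mem[0x1f]=0x22

MEM[0x0d,0x1e,0x25,0x1f] = 6f ae db 22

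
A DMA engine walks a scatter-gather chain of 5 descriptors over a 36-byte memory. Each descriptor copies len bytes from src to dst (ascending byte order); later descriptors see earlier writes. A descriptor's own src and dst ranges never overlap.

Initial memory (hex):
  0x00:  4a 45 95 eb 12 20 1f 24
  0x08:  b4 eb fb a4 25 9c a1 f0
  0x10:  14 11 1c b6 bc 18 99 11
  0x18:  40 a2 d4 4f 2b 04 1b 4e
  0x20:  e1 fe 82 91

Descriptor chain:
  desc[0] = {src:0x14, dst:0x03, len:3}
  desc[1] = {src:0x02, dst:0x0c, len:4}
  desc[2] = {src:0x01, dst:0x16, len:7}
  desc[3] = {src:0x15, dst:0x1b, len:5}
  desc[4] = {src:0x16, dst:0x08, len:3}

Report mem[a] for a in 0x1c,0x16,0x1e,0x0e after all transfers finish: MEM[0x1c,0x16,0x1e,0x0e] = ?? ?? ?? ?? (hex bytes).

MEM[0x1c,0x16,0x1e,0x0e] = 45 45 bc 18

[0] 0x14->0x03 len=3 : bc 18 99
[1] 0x02->0x0c len=4 : 95 bc 18 99
[2] 0x01->0x16 len=7 : 45 95 bc 18 99 1f 24
[3] 0x15->0x1b len=5 : 18 45 95 bc 18
[4] 0x16->0x08 len=3 : 45 95 bc
query mem[0x1c]=0x45, mem[0x16]=0x45, mem[0x1e]=0xbc, mem[0x0e]=0x18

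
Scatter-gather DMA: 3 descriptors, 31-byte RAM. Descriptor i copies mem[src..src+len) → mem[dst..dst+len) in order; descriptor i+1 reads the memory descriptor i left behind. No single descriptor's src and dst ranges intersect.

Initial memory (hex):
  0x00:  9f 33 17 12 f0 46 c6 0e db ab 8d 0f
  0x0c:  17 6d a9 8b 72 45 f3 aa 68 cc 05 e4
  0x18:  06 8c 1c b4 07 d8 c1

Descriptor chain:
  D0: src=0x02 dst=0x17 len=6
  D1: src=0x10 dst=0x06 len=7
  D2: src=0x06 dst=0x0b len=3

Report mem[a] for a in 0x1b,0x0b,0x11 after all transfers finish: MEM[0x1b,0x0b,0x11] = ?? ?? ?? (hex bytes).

MEM[0x1b,0x0b,0x11] = c6 72 45

[0] 0x02->0x17 len=6 : 17 12 f0 46 c6 0e
[1] 0x10->0x06 len=7 : 72 45 f3 aa 68 cc 05
[2] 0x06->0x0b len=3 : 72 45 f3
query mem[0x1b]=0xc6, mem[0x0b]=0x72, mem[0x11]=0x45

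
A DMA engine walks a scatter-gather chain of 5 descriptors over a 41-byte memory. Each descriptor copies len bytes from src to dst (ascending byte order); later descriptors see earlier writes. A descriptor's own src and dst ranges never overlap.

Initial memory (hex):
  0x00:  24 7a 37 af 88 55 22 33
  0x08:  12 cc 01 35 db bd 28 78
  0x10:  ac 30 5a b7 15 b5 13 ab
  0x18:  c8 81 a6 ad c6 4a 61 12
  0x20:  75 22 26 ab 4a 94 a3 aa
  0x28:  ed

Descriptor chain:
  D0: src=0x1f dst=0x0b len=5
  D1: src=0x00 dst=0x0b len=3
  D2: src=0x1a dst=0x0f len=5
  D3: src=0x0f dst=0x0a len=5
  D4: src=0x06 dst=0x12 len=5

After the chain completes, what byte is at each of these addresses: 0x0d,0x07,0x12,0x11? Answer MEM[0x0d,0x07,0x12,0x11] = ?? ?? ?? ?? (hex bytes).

#0 dst[0x0b+5] := {0x12,0x75,0x22,0x26,0xab}
#1 dst[0x0b+3] := {0x24,0x7a,0x37}
#2 dst[0x0f+5] := {0xa6,0xad,0xc6,0x4a,0x61}
#3 dst[0x0a+5] := {0xa6,0xad,0xc6,0x4a,0x61}
#4 dst[0x12+5] := {0x22,0x33,0x12,0xcc,0xa6}
query mem[0x0d]=0x4a, mem[0x07]=0x33, mem[0x12]=0x22, mem[0x11]=0xc6

MEM[0x0d,0x07,0x12,0x11] = 4a 33 22 c6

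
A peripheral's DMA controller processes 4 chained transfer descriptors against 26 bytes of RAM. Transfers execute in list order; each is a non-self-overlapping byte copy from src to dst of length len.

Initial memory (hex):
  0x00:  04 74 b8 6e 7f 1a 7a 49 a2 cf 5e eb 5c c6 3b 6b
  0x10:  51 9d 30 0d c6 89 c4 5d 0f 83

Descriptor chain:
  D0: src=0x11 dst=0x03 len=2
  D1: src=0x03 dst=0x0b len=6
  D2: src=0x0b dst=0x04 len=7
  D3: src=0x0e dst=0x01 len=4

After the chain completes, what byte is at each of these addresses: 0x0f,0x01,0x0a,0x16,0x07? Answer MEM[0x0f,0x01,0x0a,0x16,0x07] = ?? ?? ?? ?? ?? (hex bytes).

#0 dst[0x03+2] := {0x9d,0x30}
#1 dst[0x0b+6] := {0x9d,0x30,0x1a,0x7a,0x49,0xa2}
#2 dst[0x04+7] := {0x9d,0x30,0x1a,0x7a,0x49,0xa2,0x9d}
#3 dst[0x01+4] := {0x7a,0x49,0xa2,0x9d}
query mem[0x0f]=0x49, mem[0x01]=0x7a, mem[0x0a]=0x9d, mem[0x16]=0xc4, mem[0x07]=0x7a

MEM[0x0f,0x01,0x0a,0x16,0x07] = 49 7a 9d c4 7a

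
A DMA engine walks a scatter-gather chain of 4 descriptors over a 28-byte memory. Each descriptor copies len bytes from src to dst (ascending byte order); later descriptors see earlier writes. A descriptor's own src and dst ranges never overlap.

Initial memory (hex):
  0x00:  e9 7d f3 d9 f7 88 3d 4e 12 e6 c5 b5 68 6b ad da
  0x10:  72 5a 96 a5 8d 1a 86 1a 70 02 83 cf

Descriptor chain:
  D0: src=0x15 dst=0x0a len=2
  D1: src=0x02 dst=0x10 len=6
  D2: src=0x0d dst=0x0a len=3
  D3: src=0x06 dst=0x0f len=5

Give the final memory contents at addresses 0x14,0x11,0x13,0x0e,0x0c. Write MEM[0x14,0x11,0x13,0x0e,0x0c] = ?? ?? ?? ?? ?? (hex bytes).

MEM[0x14,0x11,0x13,0x0e,0x0c] = 3d 12 6b ad da

[0] 0x15->0x0a len=2 : 1a 86
[1] 0x02->0x10 len=6 : f3 d9 f7 88 3d 4e
[2] 0x0d->0x0a len=3 : 6b ad da
[3] 0x06->0x0f len=5 : 3d 4e 12 e6 6b
query mem[0x14]=0x3d, mem[0x11]=0x12, mem[0x13]=0x6b, mem[0x0e]=0xad, mem[0x0c]=0xda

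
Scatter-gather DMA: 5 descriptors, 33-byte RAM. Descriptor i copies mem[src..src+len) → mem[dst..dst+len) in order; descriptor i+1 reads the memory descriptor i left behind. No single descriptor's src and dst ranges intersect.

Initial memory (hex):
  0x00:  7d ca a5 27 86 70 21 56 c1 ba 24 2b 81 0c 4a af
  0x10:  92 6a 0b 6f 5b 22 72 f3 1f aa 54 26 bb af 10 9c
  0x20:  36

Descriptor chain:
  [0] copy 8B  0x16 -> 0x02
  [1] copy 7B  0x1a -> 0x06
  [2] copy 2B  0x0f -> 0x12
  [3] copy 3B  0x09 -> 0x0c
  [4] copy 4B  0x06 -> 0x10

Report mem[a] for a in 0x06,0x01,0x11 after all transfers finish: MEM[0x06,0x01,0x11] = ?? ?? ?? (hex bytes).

MEM[0x06,0x01,0x11] = 54 ca 26

D0: mem[0x02..0x09] <- [72 f3 1f aa 54 26 bb af]
D1: mem[0x06..0x0c] <- [54 26 bb af 10 9c 36]
D2: mem[0x12..0x13] <- [af 92]
D3: mem[0x0c..0x0e] <- [af 10 9c]
D4: mem[0x10..0x13] <- [54 26 bb af]
query mem[0x06]=0x54, mem[0x01]=0xca, mem[0x11]=0x26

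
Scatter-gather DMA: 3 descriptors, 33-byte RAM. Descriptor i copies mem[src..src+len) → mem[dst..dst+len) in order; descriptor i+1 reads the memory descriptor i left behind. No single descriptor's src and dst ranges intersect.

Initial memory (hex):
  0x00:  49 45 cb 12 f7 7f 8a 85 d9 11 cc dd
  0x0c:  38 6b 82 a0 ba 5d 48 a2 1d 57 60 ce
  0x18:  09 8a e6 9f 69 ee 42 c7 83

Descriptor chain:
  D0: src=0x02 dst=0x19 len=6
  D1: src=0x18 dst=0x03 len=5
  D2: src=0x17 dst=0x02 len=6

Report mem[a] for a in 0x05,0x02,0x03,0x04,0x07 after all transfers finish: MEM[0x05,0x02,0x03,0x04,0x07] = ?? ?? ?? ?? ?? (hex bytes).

[0] 0x02->0x19 len=6 : cb 12 f7 7f 8a 85
[1] 0x18->0x03 len=5 : 09 cb 12 f7 7f
[2] 0x17->0x02 len=6 : ce 09 cb 12 f7 7f
query mem[0x05]=0x12, mem[0x02]=0xce, mem[0x03]=0x09, mem[0x04]=0xcb, mem[0x07]=0x7f

MEM[0x05,0x02,0x03,0x04,0x07] = 12 ce 09 cb 7f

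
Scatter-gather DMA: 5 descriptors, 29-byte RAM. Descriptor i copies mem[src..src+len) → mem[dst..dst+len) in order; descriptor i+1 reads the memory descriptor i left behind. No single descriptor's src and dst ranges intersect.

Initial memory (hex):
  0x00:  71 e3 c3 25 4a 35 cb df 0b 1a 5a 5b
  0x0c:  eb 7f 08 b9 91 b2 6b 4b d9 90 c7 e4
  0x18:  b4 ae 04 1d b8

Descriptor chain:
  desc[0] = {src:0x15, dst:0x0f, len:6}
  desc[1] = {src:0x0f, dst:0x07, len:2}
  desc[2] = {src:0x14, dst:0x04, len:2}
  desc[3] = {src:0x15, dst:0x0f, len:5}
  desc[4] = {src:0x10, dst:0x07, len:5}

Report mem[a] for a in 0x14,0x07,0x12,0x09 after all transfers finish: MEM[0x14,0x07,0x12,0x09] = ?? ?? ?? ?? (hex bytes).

MEM[0x14,0x07,0x12,0x09] = 04 c7 b4 b4

#0 dst[0x0f+6] := {0x90,0xc7,0xe4,0xb4,0xae,0x04}
#1 dst[0x07+2] := {0x90,0xc7}
#2 dst[0x04+2] := {0x04,0x90}
#3 dst[0x0f+5] := {0x90,0xc7,0xe4,0xb4,0xae}
#4 dst[0x07+5] := {0xc7,0xe4,0xb4,0xae,0x04}
query mem[0x14]=0x04, mem[0x07]=0xc7, mem[0x12]=0xb4, mem[0x09]=0xb4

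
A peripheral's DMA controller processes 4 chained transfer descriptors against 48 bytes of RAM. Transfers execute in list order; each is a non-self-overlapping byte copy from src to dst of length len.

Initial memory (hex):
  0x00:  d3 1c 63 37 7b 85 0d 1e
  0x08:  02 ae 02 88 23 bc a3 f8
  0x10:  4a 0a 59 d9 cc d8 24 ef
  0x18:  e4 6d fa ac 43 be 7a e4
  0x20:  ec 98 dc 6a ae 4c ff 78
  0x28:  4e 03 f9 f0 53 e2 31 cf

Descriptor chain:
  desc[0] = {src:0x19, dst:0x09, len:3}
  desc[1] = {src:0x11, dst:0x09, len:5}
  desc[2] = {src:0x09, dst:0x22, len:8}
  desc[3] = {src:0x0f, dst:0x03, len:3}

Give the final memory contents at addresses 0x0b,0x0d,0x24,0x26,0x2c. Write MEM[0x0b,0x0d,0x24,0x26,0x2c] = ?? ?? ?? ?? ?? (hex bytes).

MEM[0x0b,0x0d,0x24,0x26,0x2c] = d9 d8 d9 d8 53

  after D0: wrote 3B at 0x09 = 6dfaac
  after D1: wrote 5B at 0x09 = 0a59d9ccd8
  after D2: wrote 8B at 0x22 = 0a59d9ccd8a3f84a
  after D3: wrote 3B at 0x03 = f84a0a
query mem[0x0b]=0xd9, mem[0x0d]=0xd8, mem[0x24]=0xd9, mem[0x26]=0xd8, mem[0x2c]=0x53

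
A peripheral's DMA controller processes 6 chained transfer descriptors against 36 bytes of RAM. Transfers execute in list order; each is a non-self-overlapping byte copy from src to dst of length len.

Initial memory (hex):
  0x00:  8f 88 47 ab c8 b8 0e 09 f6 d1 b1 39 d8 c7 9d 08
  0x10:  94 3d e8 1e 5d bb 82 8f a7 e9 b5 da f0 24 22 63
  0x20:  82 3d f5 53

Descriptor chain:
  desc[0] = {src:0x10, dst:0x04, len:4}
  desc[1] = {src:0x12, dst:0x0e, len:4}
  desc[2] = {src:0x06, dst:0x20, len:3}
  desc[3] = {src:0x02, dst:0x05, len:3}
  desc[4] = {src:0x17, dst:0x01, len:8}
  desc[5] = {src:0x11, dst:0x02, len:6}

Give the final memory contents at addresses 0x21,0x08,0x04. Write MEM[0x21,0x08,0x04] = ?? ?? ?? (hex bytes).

MEM[0x21,0x08,0x04] = 1e 22 1e

#0 dst[0x04+4] := {0x94,0x3d,0xe8,0x1e}
#1 dst[0x0e+4] := {0xe8,0x1e,0x5d,0xbb}
#2 dst[0x20+3] := {0xe8,0x1e,0xf6}
#3 dst[0x05+3] := {0x47,0xab,0x94}
#4 dst[0x01+8] := {0x8f,0xa7,0xe9,0xb5,0xda,0xf0,0x24,0x22}
#5 dst[0x02+6] := {0xbb,0xe8,0x1e,0x5d,0xbb,0x82}
query mem[0x21]=0x1e, mem[0x08]=0x22, mem[0x04]=0x1e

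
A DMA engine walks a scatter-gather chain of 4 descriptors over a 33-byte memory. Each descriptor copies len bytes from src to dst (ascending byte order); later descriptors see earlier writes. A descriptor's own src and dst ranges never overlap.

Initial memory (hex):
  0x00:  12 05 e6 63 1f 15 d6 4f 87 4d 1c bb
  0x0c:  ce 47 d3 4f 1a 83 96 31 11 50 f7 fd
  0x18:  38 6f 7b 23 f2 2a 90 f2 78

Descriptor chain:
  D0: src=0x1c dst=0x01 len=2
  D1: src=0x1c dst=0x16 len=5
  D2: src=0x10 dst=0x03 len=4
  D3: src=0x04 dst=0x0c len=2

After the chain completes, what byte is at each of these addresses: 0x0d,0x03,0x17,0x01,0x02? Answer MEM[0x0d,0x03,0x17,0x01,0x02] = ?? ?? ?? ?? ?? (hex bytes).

[0] 0x1c->0x01 len=2 : f2 2a
[1] 0x1c->0x16 len=5 : f2 2a 90 f2 78
[2] 0x10->0x03 len=4 : 1a 83 96 31
[3] 0x04->0x0c len=2 : 83 96
query mem[0x0d]=0x96, mem[0x03]=0x1a, mem[0x17]=0x2a, mem[0x01]=0xf2, mem[0x02]=0x2a

MEM[0x0d,0x03,0x17,0x01,0x02] = 96 1a 2a f2 2a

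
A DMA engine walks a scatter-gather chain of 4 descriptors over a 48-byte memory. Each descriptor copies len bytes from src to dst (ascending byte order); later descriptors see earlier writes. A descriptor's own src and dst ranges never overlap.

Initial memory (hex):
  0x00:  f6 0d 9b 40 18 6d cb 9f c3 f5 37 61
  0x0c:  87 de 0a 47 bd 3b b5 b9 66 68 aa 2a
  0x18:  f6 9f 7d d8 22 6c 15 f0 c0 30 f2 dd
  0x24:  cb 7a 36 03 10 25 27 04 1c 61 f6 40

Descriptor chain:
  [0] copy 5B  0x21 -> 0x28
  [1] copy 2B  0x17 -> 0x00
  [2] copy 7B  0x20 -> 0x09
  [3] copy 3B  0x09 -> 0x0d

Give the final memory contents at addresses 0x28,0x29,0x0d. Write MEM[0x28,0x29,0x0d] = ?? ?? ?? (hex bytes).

[0] 0x21->0x28 len=5 : 30 f2 dd cb 7a
[1] 0x17->0x00 len=2 : 2a f6
[2] 0x20->0x09 len=7 : c0 30 f2 dd cb 7a 36
[3] 0x09->0x0d len=3 : c0 30 f2
query mem[0x28]=0x30, mem[0x29]=0xf2, mem[0x0d]=0xc0

MEM[0x28,0x29,0x0d] = 30 f2 c0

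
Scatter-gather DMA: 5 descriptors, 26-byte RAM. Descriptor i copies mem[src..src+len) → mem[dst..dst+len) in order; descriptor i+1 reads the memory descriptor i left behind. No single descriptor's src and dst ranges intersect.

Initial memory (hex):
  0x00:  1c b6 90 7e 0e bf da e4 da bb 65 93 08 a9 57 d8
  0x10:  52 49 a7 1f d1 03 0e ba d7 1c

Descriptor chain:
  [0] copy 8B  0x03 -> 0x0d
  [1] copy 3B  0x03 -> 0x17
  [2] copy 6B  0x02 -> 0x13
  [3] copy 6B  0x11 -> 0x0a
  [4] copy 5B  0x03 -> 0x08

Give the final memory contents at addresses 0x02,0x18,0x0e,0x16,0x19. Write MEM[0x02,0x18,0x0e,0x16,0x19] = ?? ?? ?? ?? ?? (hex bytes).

  after D0: wrote 8B at 0x0d = 7e0ebfdae4dabb65
  after D1: wrote 3B at 0x17 = 7e0ebf
  after D2: wrote 6B at 0x13 = 907e0ebfdae4
  after D3: wrote 6B at 0x0a = e4da907e0ebf
  after D4: wrote 5B at 0x08 = 7e0ebfdae4
query mem[0x02]=0x90, mem[0x18]=0xe4, mem[0x0e]=0x0e, mem[0x16]=0xbf, mem[0x19]=0xbf

MEM[0x02,0x18,0x0e,0x16,0x19] = 90 e4 0e bf bf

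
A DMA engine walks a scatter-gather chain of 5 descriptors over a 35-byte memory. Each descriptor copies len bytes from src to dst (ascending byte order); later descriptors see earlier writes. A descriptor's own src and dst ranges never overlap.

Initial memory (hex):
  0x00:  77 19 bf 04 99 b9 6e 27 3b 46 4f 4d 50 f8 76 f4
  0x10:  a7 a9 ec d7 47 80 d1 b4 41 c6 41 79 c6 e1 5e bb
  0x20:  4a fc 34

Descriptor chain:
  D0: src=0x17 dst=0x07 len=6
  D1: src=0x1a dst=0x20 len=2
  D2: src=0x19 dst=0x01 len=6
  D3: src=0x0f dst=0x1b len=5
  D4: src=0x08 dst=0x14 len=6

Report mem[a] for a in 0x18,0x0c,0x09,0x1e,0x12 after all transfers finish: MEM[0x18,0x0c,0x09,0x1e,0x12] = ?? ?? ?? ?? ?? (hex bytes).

MEM[0x18,0x0c,0x09,0x1e,0x12] = c6 c6 c6 ec ec

D0: mem[0x07..0x0c] <- [b4 41 c6 41 79 c6]
D1: mem[0x20..0x21] <- [41 79]
D2: mem[0x01..0x06] <- [c6 41 79 c6 e1 5e]
D3: mem[0x1b..0x1f] <- [f4 a7 a9 ec d7]
D4: mem[0x14..0x19] <- [41 c6 41 79 c6 f8]
query mem[0x18]=0xc6, mem[0x0c]=0xc6, mem[0x09]=0xc6, mem[0x1e]=0xec, mem[0x12]=0xec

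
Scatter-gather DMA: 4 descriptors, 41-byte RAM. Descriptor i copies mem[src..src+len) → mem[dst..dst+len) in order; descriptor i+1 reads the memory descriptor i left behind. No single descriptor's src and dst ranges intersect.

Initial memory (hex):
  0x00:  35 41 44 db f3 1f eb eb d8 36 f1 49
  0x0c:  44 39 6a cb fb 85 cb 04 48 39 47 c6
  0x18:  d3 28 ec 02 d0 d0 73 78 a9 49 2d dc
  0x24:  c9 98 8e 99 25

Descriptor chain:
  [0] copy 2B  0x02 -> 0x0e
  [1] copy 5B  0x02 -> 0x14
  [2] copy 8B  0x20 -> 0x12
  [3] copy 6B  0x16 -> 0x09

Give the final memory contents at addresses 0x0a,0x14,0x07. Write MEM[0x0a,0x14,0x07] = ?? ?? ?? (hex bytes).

MEM[0x0a,0x14,0x07] = 98 2d eb

[0] 0x02->0x0e len=2 : 44 db
[1] 0x02->0x14 len=5 : 44 db f3 1f eb
[2] 0x20->0x12 len=8 : a9 49 2d dc c9 98 8e 99
[3] 0x16->0x09 len=6 : c9 98 8e 99 ec 02
query mem[0x0a]=0x98, mem[0x14]=0x2d, mem[0x07]=0xeb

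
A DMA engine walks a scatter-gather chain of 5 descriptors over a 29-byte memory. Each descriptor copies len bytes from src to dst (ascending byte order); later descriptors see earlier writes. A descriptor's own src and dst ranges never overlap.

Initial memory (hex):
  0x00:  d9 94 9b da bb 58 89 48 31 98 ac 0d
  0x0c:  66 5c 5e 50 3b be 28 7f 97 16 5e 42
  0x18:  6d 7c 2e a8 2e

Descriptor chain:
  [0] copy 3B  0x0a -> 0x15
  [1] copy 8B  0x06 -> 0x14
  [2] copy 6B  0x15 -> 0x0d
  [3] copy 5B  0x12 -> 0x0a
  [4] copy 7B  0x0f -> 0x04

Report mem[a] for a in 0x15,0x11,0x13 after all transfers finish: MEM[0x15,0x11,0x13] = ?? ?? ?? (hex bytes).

MEM[0x15,0x11,0x13] = 48 0d 7f

  after D0: wrote 3B at 0x15 = ac0d66
  after D1: wrote 8B at 0x14 = 89483198ac0d665c
  after D2: wrote 6B at 0x0d = 483198ac0d66
  after D3: wrote 5B at 0x0a = 667f894831
  after D4: wrote 7B at 0x04 = 98ac0d667f8948
query mem[0x15]=0x48, mem[0x11]=0x0d, mem[0x13]=0x7f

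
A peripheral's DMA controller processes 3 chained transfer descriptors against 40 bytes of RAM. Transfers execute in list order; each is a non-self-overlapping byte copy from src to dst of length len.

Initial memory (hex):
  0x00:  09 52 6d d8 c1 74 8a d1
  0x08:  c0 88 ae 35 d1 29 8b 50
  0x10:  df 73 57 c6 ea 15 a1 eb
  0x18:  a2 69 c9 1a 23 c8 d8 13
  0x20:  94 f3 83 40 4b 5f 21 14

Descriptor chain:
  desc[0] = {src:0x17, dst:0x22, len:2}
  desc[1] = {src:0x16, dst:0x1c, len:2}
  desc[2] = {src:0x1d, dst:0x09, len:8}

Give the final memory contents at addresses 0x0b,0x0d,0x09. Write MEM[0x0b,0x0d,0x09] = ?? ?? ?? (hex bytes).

  after D0: wrote 2B at 0x22 = eba2
  after D1: wrote 2B at 0x1c = a1eb
  after D2: wrote 8B at 0x09 = ebd81394f3eba24b
query mem[0x0b]=0x13, mem[0x0d]=0xf3, mem[0x09]=0xeb

MEM[0x0b,0x0d,0x09] = 13 f3 eb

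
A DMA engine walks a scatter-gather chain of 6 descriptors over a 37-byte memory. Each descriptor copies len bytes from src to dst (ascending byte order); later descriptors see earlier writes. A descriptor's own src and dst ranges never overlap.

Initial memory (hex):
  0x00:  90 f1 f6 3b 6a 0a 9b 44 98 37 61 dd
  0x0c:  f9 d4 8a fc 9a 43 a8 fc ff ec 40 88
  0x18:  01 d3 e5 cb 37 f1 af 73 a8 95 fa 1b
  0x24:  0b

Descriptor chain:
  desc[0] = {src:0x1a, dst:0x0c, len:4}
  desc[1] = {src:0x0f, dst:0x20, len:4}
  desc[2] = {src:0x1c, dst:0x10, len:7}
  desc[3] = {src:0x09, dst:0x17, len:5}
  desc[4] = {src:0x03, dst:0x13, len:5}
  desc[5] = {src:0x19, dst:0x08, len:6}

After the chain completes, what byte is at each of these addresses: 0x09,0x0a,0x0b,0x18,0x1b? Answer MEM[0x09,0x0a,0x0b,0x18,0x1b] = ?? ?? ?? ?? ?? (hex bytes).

  after D0: wrote 4B at 0x0c = e5cb37f1
  after D1: wrote 4B at 0x20 = f19a43a8
  after D2: wrote 7B at 0x10 = 37f1af73f19a43
  after D3: wrote 5B at 0x17 = 3761dde5cb
  after D4: wrote 5B at 0x13 = 3b6a0a9b44
  after D5: wrote 6B at 0x08 = dde5cb37f1af
query mem[0x09]=0xe5, mem[0x0a]=0xcb, mem[0x0b]=0x37, mem[0x18]=0x61, mem[0x1b]=0xcb

MEM[0x09,0x0a,0x0b,0x18,0x1b] = e5 cb 37 61 cb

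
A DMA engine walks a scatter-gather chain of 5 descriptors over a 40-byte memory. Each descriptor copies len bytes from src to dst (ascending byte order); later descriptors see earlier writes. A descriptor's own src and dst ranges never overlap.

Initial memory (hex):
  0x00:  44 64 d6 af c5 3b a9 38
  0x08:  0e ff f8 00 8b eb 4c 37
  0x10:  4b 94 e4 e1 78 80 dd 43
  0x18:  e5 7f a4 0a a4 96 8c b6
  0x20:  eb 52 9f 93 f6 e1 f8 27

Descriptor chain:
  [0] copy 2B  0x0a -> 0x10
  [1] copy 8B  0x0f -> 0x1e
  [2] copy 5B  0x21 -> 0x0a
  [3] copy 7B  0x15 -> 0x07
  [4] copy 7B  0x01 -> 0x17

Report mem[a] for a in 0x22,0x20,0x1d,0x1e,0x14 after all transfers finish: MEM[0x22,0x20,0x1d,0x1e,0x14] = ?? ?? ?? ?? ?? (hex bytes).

#0 dst[0x10+2] := {0xf8,0x00}
#1 dst[0x1e+8] := {0x37,0xf8,0x00,0xe4,0xe1,0x78,0x80,0xdd}
#2 dst[0x0a+5] := {0xe4,0xe1,0x78,0x80,0xdd}
#3 dst[0x07+7] := {0x80,0xdd,0x43,0xe5,0x7f,0xa4,0x0a}
#4 dst[0x17+7] := {0x64,0xd6,0xaf,0xc5,0x3b,0xa9,0x80}
query mem[0x22]=0xe1, mem[0x20]=0x00, mem[0x1d]=0x80, mem[0x1e]=0x37, mem[0x14]=0x78

MEM[0x22,0x20,0x1d,0x1e,0x14] = e1 00 80 37 78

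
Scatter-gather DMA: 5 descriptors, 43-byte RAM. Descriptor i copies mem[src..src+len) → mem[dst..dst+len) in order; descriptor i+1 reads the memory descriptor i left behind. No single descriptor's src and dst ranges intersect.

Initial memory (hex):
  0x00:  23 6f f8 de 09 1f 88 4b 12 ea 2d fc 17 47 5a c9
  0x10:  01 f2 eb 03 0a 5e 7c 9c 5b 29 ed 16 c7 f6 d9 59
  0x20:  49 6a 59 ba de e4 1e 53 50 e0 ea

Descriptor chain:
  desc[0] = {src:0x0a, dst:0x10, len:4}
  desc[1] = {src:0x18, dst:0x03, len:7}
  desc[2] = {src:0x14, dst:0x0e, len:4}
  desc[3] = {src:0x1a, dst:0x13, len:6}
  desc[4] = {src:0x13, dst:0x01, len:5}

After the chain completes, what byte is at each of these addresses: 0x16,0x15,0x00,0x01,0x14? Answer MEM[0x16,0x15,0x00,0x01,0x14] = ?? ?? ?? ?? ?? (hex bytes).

MEM[0x16,0x15,0x00,0x01,0x14] = f6 c7 23 ed 16

#0 dst[0x10+4] := {0x2d,0xfc,0x17,0x47}
#1 dst[0x03+7] := {0x5b,0x29,0xed,0x16,0xc7,0xf6,0xd9}
#2 dst[0x0e+4] := {0x0a,0x5e,0x7c,0x9c}
#3 dst[0x13+6] := {0xed,0x16,0xc7,0xf6,0xd9,0x59}
#4 dst[0x01+5] := {0xed,0x16,0xc7,0xf6,0xd9}
query mem[0x16]=0xf6, mem[0x15]=0xc7, mem[0x00]=0x23, mem[0x01]=0xed, mem[0x14]=0x16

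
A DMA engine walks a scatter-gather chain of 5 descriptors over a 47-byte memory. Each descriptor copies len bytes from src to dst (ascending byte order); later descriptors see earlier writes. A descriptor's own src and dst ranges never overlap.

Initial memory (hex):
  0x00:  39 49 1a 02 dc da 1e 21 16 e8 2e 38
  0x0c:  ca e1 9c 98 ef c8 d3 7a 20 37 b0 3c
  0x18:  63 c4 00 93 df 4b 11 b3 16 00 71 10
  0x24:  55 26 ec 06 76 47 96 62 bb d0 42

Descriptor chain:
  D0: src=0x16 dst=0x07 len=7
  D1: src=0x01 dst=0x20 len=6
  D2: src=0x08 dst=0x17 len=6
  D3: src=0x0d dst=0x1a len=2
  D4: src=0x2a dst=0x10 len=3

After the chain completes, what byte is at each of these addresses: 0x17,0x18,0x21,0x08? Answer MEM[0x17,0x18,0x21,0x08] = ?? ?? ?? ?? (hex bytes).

MEM[0x17,0x18,0x21,0x08] = 3c 63 1a 3c

  after D0: wrote 7B at 0x07 = b03c63c40093df
  after D1: wrote 6B at 0x20 = 491a02dcda1e
  after D2: wrote 6B at 0x17 = 3c63c40093df
  after D3: wrote 2B at 0x1a = df9c
  after D4: wrote 3B at 0x10 = 9662bb
query mem[0x17]=0x3c, mem[0x18]=0x63, mem[0x21]=0x1a, mem[0x08]=0x3c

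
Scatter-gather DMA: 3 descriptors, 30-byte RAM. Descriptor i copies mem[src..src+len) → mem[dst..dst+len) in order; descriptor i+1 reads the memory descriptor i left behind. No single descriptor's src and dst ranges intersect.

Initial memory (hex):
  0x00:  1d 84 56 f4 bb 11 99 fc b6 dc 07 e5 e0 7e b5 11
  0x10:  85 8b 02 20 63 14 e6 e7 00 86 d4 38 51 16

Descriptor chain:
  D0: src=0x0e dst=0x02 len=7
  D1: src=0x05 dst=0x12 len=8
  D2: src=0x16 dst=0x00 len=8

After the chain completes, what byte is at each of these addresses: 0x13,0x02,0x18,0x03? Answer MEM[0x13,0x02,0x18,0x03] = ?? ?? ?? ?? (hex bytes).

MEM[0x13,0x02,0x18,0x03] = 02 e5 e5 e0

D0: mem[0x02..0x08] <- [b5 11 85 8b 02 20 63]
D1: mem[0x12..0x19] <- [8b 02 20 63 dc 07 e5 e0]
D2: mem[0x00..0x07] <- [dc 07 e5 e0 d4 38 51 16]
query mem[0x13]=0x02, mem[0x02]=0xe5, mem[0x18]=0xe5, mem[0x03]=0xe0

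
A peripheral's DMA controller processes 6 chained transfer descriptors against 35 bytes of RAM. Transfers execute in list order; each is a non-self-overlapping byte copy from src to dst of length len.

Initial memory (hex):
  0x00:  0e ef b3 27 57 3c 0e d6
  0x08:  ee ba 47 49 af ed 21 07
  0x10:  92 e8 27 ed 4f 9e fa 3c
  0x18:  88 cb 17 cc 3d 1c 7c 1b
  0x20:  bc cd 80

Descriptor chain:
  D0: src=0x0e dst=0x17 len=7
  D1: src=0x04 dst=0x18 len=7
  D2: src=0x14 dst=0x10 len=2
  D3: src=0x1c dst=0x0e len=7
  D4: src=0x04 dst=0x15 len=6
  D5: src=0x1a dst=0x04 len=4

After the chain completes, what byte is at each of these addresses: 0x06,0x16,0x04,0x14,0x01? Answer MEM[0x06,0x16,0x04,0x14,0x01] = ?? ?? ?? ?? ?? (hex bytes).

D0: mem[0x17..0x1d] <- [21 07 92 e8 27 ed 4f]
D1: mem[0x18..0x1e] <- [57 3c 0e d6 ee ba 47]
D2: mem[0x10..0x11] <- [4f 9e]
D3: mem[0x0e..0x14] <- [ee ba 47 1b bc cd 80]
D4: mem[0x15..0x1a] <- [57 3c 0e d6 ee ba]
D5: mem[0x04..0x07] <- [ba d6 ee ba]
query mem[0x06]=0xee, mem[0x16]=0x3c, mem[0x04]=0xba, mem[0x14]=0x80, mem[0x01]=0xef

MEM[0x06,0x16,0x04,0x14,0x01] = ee 3c ba 80 ef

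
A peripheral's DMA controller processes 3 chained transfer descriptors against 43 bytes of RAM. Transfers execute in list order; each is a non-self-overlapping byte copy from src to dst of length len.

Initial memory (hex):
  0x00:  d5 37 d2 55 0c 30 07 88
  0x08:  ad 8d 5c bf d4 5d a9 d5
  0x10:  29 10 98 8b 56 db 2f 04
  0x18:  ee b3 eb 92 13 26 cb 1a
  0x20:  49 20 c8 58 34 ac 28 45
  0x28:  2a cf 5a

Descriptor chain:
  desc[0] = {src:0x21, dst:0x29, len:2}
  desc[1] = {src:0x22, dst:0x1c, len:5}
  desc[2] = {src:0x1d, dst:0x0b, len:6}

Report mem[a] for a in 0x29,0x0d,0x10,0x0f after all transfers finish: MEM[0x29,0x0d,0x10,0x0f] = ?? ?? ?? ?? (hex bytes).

D0: mem[0x29..0x2a] <- [20 c8]
D1: mem[0x1c..0x20] <- [c8 58 34 ac 28]
D2: mem[0x0b..0x10] <- [58 34 ac 28 20 c8]
query mem[0x29]=0x20, mem[0x0d]=0xac, mem[0x10]=0xc8, mem[0x0f]=0x20

MEM[0x29,0x0d,0x10,0x0f] = 20 ac c8 20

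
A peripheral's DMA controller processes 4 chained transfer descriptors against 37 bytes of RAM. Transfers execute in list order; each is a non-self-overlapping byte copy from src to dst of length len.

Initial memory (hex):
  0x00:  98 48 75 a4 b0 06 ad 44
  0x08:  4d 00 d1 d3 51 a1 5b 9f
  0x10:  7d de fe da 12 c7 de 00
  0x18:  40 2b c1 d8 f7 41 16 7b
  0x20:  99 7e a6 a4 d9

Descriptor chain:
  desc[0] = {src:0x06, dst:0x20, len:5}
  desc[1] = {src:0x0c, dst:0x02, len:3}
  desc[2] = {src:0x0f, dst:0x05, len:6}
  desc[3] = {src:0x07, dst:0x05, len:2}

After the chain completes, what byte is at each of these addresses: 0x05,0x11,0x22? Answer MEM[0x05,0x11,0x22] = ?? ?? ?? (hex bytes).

MEM[0x05,0x11,0x22] = de de 4d

D0: mem[0x20..0x24] <- [ad 44 4d 00 d1]
D1: mem[0x02..0x04] <- [51 a1 5b]
D2: mem[0x05..0x0a] <- [9f 7d de fe da 12]
D3: mem[0x05..0x06] <- [de fe]
query mem[0x05]=0xde, mem[0x11]=0xde, mem[0x22]=0x4d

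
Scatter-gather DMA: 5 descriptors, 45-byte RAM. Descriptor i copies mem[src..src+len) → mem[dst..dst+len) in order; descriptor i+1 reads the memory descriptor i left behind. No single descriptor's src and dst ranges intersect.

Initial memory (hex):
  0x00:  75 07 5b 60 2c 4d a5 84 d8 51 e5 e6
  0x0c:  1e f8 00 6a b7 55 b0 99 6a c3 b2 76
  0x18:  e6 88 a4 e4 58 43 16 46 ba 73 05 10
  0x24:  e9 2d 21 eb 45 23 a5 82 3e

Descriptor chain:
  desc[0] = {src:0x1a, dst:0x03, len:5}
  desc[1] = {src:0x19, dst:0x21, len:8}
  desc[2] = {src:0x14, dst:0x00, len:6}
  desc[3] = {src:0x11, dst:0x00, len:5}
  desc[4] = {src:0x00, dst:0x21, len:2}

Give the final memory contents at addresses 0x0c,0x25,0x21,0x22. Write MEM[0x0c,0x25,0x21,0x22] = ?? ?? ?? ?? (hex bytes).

  after D0: wrote 5B at 0x03 = a4e4584316
  after D1: wrote 8B at 0x21 = 88a4e458431646ba
  after D2: wrote 6B at 0x00 = 6ac3b276e688
  after D3: wrote 5B at 0x00 = 55b0996ac3
  after D4: wrote 2B at 0x21 = 55b0
query mem[0x0c]=0x1e, mem[0x25]=0x43, mem[0x21]=0x55, mem[0x22]=0xb0

MEM[0x0c,0x25,0x21,0x22] = 1e 43 55 b0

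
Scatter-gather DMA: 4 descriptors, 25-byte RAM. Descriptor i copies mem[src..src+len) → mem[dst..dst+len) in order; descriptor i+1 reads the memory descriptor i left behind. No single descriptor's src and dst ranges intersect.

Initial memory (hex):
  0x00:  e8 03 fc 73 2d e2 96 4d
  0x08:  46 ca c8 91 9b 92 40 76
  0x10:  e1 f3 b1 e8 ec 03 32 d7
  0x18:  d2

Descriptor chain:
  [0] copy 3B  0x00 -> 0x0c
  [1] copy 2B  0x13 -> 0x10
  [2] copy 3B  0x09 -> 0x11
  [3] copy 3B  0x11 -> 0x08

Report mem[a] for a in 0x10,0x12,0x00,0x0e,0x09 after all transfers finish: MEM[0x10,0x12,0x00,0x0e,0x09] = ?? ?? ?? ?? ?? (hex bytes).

  after D0: wrote 3B at 0x0c = e803fc
  after D1: wrote 2B at 0x10 = e8ec
  after D2: wrote 3B at 0x11 = cac891
  after D3: wrote 3B at 0x08 = cac891
query mem[0x10]=0xe8, mem[0x12]=0xc8, mem[0x00]=0xe8, mem[0x0e]=0xfc, mem[0x09]=0xc8

MEM[0x10,0x12,0x00,0x0e,0x09] = e8 c8 e8 fc c8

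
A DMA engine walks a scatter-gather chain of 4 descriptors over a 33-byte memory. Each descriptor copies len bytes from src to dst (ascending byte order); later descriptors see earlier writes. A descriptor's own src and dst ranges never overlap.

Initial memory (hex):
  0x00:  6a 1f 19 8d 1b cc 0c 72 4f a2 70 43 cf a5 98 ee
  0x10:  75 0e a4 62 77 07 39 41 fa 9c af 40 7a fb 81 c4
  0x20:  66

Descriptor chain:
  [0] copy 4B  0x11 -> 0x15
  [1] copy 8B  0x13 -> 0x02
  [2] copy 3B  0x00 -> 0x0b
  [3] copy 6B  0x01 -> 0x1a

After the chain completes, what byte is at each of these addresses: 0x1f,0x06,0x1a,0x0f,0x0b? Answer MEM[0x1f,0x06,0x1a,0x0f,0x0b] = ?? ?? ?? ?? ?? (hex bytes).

MEM[0x1f,0x06,0x1a,0x0f,0x0b] = 62 62 1f ee 6a

#0 dst[0x15+4] := {0x0e,0xa4,0x62,0x77}
#1 dst[0x02+8] := {0x62,0x77,0x0e,0xa4,0x62,0x77,0x9c,0xaf}
#2 dst[0x0b+3] := {0x6a,0x1f,0x62}
#3 dst[0x1a+6] := {0x1f,0x62,0x77,0x0e,0xa4,0x62}
query mem[0x1f]=0x62, mem[0x06]=0x62, mem[0x1a]=0x1f, mem[0x0f]=0xee, mem[0x0b]=0x6a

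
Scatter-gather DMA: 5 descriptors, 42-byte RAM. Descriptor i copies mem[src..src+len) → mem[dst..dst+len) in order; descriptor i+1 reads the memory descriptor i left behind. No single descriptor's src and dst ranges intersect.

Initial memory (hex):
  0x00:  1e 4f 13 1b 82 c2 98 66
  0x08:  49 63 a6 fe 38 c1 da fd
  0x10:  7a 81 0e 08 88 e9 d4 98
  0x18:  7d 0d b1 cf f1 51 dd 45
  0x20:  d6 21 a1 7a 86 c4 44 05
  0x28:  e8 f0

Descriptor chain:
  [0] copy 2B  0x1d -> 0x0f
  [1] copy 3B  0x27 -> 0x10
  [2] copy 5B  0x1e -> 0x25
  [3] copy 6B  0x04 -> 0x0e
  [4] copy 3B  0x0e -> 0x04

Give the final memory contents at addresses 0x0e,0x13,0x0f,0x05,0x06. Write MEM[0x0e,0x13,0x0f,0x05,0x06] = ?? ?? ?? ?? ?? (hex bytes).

MEM[0x0e,0x13,0x0f,0x05,0x06] = 82 63 c2 c2 98

D0: mem[0x0f..0x10] <- [51 dd]
D1: mem[0x10..0x12] <- [05 e8 f0]
D2: mem[0x25..0x29] <- [dd 45 d6 21 a1]
D3: mem[0x0e..0x13] <- [82 c2 98 66 49 63]
D4: mem[0x04..0x06] <- [82 c2 98]
query mem[0x0e]=0x82, mem[0x13]=0x63, mem[0x0f]=0xc2, mem[0x05]=0xc2, mem[0x06]=0x98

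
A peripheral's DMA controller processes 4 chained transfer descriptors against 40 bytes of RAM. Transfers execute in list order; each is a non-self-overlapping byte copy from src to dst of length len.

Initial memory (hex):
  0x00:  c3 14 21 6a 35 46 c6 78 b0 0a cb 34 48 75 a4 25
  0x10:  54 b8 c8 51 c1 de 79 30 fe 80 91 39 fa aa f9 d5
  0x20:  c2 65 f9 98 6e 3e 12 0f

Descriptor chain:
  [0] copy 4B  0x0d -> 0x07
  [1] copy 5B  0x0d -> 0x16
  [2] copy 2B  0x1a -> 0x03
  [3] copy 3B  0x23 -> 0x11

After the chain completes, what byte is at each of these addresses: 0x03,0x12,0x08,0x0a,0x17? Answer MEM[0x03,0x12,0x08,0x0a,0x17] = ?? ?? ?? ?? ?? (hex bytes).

MEM[0x03,0x12,0x08,0x0a,0x17] = b8 6e a4 54 a4

[0] 0x0d->0x07 len=4 : 75 a4 25 54
[1] 0x0d->0x16 len=5 : 75 a4 25 54 b8
[2] 0x1a->0x03 len=2 : b8 39
[3] 0x23->0x11 len=3 : 98 6e 3e
query mem[0x03]=0xb8, mem[0x12]=0x6e, mem[0x08]=0xa4, mem[0x0a]=0x54, mem[0x17]=0xa4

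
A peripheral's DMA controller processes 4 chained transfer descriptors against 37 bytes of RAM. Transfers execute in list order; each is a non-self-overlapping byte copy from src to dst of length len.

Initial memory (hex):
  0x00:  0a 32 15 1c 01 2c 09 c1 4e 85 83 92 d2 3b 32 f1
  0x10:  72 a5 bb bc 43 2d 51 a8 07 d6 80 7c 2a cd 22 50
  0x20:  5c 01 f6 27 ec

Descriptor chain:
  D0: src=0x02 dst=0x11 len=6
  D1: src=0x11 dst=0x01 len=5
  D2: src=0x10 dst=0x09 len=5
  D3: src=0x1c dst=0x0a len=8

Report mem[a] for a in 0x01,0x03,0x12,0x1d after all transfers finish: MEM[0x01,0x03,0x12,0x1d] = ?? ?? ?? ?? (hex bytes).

MEM[0x01,0x03,0x12,0x1d] = 15 01 1c cd

[0] 0x02->0x11 len=6 : 15 1c 01 2c 09 c1
[1] 0x11->0x01 len=5 : 15 1c 01 2c 09
[2] 0x10->0x09 len=5 : 72 15 1c 01 2c
[3] 0x1c->0x0a len=8 : 2a cd 22 50 5c 01 f6 27
query mem[0x01]=0x15, mem[0x03]=0x01, mem[0x12]=0x1c, mem[0x1d]=0xcd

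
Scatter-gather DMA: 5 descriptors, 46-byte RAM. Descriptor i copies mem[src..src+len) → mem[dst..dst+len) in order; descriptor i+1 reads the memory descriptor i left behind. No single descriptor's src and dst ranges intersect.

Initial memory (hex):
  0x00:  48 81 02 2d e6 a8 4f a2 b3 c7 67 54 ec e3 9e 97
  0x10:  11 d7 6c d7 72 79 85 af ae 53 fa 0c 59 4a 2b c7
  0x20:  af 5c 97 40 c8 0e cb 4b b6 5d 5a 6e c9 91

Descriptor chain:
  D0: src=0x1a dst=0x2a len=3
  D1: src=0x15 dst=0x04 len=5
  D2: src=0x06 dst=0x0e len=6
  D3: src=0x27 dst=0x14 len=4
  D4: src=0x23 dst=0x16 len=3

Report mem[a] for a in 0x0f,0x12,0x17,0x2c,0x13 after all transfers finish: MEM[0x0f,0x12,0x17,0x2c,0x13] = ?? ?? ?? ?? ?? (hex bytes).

MEM[0x0f,0x12,0x17,0x2c,0x13] = ae 67 c8 59 54

  after D0: wrote 3B at 0x2a = fa0c59
  after D1: wrote 5B at 0x04 = 7985afae53
  after D2: wrote 6B at 0x0e = afae53c76754
  after D3: wrote 4B at 0x14 = 4bb65dfa
  after D4: wrote 3B at 0x16 = 40c80e
query mem[0x0f]=0xae, mem[0x12]=0x67, mem[0x17]=0xc8, mem[0x2c]=0x59, mem[0x13]=0x54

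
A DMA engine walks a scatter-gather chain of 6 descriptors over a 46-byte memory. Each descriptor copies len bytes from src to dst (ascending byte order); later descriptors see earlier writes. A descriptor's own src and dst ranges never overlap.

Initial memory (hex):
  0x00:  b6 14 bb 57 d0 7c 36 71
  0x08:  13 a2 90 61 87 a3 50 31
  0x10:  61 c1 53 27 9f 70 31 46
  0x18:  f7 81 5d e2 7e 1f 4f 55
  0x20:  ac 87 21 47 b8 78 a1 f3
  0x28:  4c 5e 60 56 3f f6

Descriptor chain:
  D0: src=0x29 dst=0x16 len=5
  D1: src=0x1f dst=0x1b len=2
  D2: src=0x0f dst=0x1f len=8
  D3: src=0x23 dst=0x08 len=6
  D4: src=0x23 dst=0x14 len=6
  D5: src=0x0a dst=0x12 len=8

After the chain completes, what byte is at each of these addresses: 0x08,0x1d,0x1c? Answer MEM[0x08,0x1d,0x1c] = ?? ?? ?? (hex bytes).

  after D0: wrote 5B at 0x16 = 5e60563ff6
  after D1: wrote 2B at 0x1b = 55ac
  after D2: wrote 8B at 0x1f = 3161c153279f705e
  after D3: wrote 6B at 0x08 = 279f705ef34c
  after D4: wrote 6B at 0x14 = 279f705ef34c
  after D5: wrote 8B at 0x12 = 705ef34c503161c1
query mem[0x08]=0x27, mem[0x1d]=0x1f, mem[0x1c]=0xac

MEM[0x08,0x1d,0x1c] = 27 1f ac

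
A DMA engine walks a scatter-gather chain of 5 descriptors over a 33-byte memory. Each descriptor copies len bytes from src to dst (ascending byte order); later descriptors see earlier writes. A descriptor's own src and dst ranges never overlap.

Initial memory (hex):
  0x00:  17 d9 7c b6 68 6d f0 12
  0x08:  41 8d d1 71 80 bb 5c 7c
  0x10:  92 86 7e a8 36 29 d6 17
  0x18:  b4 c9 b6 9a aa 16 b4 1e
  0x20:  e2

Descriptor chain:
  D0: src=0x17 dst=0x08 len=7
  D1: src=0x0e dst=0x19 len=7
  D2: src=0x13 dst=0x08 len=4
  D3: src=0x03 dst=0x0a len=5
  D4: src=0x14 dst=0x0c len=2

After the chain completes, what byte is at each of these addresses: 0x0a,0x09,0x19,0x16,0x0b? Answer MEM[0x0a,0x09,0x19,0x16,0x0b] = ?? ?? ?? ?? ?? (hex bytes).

  after D0: wrote 7B at 0x08 = 17b4c9b69aaa16
  after D1: wrote 7B at 0x19 = 167c92867ea836
  after D2: wrote 4B at 0x08 = a83629d6
  after D3: wrote 5B at 0x0a = b6686df012
  after D4: wrote 2B at 0x0c = 3629
query mem[0x0a]=0xb6, mem[0x09]=0x36, mem[0x19]=0x16, mem[0x16]=0xd6, mem[0x0b]=0x68

MEM[0x0a,0x09,0x19,0x16,0x0b] = b6 36 16 d6 68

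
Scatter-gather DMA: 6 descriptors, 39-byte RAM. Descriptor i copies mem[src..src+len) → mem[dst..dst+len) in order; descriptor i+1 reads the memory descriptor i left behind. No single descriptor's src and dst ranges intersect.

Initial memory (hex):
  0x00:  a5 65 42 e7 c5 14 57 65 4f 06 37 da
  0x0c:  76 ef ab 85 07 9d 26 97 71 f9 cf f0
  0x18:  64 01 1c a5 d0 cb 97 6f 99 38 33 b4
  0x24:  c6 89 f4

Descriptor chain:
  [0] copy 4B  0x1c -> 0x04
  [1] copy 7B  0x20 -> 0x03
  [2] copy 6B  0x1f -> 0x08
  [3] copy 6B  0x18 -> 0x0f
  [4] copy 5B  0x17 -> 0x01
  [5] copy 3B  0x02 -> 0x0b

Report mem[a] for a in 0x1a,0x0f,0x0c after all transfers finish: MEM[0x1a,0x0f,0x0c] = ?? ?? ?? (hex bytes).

D0: mem[0x04..0x07] <- [d0 cb 97 6f]
D1: mem[0x03..0x09] <- [99 38 33 b4 c6 89 f4]
D2: mem[0x08..0x0d] <- [6f 99 38 33 b4 c6]
D3: mem[0x0f..0x14] <- [64 01 1c a5 d0 cb]
D4: mem[0x01..0x05] <- [f0 64 01 1c a5]
D5: mem[0x0b..0x0d] <- [64 01 1c]
query mem[0x1a]=0x1c, mem[0x0f]=0x64, mem[0x0c]=0x01

MEM[0x1a,0x0f,0x0c] = 1c 64 01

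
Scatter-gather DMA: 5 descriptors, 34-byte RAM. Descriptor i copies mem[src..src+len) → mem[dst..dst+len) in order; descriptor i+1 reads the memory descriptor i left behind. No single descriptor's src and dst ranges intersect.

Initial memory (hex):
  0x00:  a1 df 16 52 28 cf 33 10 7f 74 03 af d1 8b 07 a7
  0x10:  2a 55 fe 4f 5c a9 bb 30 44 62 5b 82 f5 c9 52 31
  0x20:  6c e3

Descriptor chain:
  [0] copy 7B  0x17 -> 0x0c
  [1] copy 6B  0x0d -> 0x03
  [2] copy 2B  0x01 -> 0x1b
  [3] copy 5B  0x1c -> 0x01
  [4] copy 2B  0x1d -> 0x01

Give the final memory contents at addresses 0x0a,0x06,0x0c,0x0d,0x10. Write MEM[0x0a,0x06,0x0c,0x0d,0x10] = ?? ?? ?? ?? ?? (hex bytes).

MEM[0x0a,0x06,0x0c,0x0d,0x10] = 03 82 30 44 82

#0 dst[0x0c+7] := {0x30,0x44,0x62,0x5b,0x82,0xf5,0xc9}
#1 dst[0x03+6] := {0x44,0x62,0x5b,0x82,0xf5,0xc9}
#2 dst[0x1b+2] := {0xdf,0x16}
#3 dst[0x01+5] := {0x16,0xc9,0x52,0x31,0x6c}
#4 dst[0x01+2] := {0xc9,0x52}
query mem[0x0a]=0x03, mem[0x06]=0x82, mem[0x0c]=0x30, mem[0x0d]=0x44, mem[0x10]=0x82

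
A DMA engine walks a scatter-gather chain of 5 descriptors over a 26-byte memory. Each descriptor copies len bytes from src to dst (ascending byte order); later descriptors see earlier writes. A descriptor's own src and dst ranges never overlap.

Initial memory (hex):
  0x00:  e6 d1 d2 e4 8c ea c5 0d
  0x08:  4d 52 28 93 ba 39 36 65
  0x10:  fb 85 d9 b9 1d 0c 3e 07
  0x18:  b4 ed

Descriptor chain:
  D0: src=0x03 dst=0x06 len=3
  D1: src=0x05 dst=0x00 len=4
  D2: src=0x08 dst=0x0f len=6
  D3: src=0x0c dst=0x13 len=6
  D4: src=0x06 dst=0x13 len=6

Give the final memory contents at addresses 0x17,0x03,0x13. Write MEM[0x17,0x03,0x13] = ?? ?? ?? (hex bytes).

D0: mem[0x06..0x08] <- [e4 8c ea]
D1: mem[0x00..0x03] <- [ea e4 8c ea]
D2: mem[0x0f..0x14] <- [ea 52 28 93 ba 39]
D3: mem[0x13..0x18] <- [ba 39 36 ea 52 28]
D4: mem[0x13..0x18] <- [e4 8c ea 52 28 93]
query mem[0x17]=0x28, mem[0x03]=0xea, mem[0x13]=0xe4

MEM[0x17,0x03,0x13] = 28 ea e4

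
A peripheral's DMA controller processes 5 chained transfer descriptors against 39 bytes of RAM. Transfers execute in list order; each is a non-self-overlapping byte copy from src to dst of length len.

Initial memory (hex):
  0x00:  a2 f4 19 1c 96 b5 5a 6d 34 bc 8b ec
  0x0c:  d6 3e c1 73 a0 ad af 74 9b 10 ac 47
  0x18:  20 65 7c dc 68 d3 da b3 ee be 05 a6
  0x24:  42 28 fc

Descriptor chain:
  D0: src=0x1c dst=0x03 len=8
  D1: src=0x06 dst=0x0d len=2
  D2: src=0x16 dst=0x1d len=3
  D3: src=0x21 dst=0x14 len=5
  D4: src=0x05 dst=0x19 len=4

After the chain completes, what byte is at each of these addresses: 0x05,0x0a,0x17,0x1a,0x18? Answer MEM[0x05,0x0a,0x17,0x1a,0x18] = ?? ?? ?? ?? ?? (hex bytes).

MEM[0x05,0x0a,0x17,0x1a,0x18] = da a6 42 b3 28

  after D0: wrote 8B at 0x03 = 68d3dab3eebe05a6
  after D1: wrote 2B at 0x0d = b3ee
  after D2: wrote 3B at 0x1d = ac4720
  after D3: wrote 5B at 0x14 = be05a64228
  after D4: wrote 4B at 0x19 = dab3eebe
query mem[0x05]=0xda, mem[0x0a]=0xa6, mem[0x17]=0x42, mem[0x1a]=0xb3, mem[0x18]=0x28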